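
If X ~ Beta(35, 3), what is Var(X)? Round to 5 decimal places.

Var = αβ/[(α+β)²(α+β+1)] = (35×3)/(38²×39) = 105/56316 = 0.00186.

0.00186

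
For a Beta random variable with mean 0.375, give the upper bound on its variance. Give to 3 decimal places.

0.234

For fixed mean μ the Beta variance is μ(1−μ)/(α+β+1), increasing as α+β decreases.
Its least upper bound (not attained) is μ(1−μ) = 0.375·0.625 = 0.234.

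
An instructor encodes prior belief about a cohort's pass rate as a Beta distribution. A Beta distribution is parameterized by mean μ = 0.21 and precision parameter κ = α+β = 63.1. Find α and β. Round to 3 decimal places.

Split κ in proportion μ : (1−μ): α = 0.21·63.1 = 13.251, β = 63.1 − 13.251 = 49.849.

α = 13.251, β = 49.849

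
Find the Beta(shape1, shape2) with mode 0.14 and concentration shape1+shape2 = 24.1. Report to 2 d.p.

Since the density peak of Beta(shape1,shape2) is at (shape1−1)/(shape1+shape2−2),
shape1 = 1 + 0.14(24.1−2) = 4.09 and shape2 = 24.1 − 4.09 = 20.01.

shape1 = 4.09, shape2 = 20.01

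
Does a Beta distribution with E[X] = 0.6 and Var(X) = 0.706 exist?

For any Beta, Var(X) < E[X]·(1−E[X]).
Here μ(1−μ) = 0.6×0.4 = 0.24, and 0.706 ≥ 0.24.

No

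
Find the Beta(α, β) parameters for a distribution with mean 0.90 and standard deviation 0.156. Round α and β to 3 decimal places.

Variance = 0.156² = 0.024336. The moment-matching identity α+β = μ(1−μ)/Var − 1 gives
α+β = 0.0900/0.024336 − 1 = 2.6982, so α = μ·2.6982 = 2.428 and β = (1−μ)·2.6982 = 0.270.

α = 2.428, β = 0.270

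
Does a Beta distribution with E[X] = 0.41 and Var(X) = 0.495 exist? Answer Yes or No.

No

The Beta variance bound is σ² < μ(1−μ).
Here μ(1−μ) = 0.41×0.59 = 0.2419, and 0.495 ≥ 0.2419.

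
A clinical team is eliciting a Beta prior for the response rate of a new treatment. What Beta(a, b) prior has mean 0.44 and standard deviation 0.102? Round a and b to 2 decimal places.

a = 9.98, b = 12.70

σ² = 0.102² = 0.010404.
With s = a+b, Var = μ(1−μ)/(s+1), so s+1 = (0.44×0.56)/0.010404 = 23.6832 and s = 22.6832.
a = μs = 9.98, b = (1−μ)s = 12.70.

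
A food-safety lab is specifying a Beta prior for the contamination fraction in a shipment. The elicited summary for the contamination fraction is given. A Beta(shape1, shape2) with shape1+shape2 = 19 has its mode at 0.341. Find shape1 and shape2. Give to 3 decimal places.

shape1 = 6.797, shape2 = 12.203

Mode = (shape1−1)/(κ−2) with κ = shape1+shape2, so shape1−1 = 0.341·17 = 5.797.
shape1 = 6.797; shape2 = κ − shape1 = 12.203.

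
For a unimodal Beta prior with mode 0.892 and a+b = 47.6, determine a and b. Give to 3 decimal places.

Mode = (a−1)/(κ−2) with κ = a+b, so a−1 = 0.892·45.6 = 40.675.
a = 41.675; b = κ − a = 5.925.

a = 41.675, b = 5.925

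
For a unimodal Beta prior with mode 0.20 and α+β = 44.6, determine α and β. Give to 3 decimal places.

α = 9.520, β = 35.080

Mode = (α−1)/(κ−2) with κ = α+β, so α−1 = 0.20·42.6 = 8.520.
α = 9.520; β = κ − α = 35.080.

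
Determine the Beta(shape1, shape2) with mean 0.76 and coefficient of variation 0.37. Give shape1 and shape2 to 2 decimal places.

shape1 = 0.99, shape2 = 0.31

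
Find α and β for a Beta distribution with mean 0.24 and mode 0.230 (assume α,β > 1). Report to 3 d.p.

α = 12.960, β = 41.040

Let s = α+β. Mean gives α = μs = 0.24s; mode gives (α−1)/(s−2) = 0.230.
Substituting: 0.24s − 1 = 0.230(s−2) = 0.230s − 0.460, so 0.010s = 0.540 and s = 54.0000.
Then α = 0.24×54.0000 = 12.960 and β = s−α = 41.040.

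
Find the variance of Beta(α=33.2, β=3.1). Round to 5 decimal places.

0.00209

μ = 33.2/36.3 = 0.914601; Var = μ(1−μ)/(α+β+1) = 0.0781064/37.3 = 0.00209.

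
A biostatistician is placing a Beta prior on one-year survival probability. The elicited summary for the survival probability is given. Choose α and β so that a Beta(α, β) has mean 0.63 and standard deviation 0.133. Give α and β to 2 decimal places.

α = 7.67, β = 4.51

σ² = 0.133² = 0.017689.
With s = α+β, Var = μ(1−μ)/(s+1), so s+1 = (0.63×0.37)/0.017689 = 13.1777 and s = 12.1777.
α = μs = 7.67, β = (1−μ)s = 4.51.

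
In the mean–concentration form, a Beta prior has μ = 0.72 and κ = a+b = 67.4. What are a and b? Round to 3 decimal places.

a = 48.528, b = 18.872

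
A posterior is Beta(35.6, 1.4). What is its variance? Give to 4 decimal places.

α+β = 37.0 and αβ = 49.84, so Var = αβ/[(α+β)²(α+β+1)] = 49.84/52022.000 = 0.0010.

0.0010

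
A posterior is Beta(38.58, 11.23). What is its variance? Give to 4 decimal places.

α+β = 49.81 and αβ = 433.2534, so Var = αβ/[(α+β)²(α+β+1)] = 433.2534/126061.444241 = 0.0034.

0.0034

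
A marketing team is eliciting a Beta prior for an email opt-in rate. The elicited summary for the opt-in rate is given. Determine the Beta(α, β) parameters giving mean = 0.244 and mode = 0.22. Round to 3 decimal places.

α = 5.693, β = 17.640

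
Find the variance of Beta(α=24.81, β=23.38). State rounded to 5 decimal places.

μ = 24.81/48.19 = 0.514837; Var = μ(1−μ)/(α+β+1) = 0.2497799/49.19 = 0.00508.

0.00508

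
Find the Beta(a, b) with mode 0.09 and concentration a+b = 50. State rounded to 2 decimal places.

a = 5.32, b = 44.68

Since the density peak of Beta(a,b) is at (a−1)/(a+b−2),
a = 1 + 0.09(50−2) = 5.32 and b = 50 − 5.32 = 44.68.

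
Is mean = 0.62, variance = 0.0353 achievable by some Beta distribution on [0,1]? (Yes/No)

A Beta with mean μ has variance μ(1−μ)/(α+β+1) < μ(1−μ).
Here μ(1−μ) = 0.62×0.38 = 0.2356, and 0.0353 < 0.2356.

Yes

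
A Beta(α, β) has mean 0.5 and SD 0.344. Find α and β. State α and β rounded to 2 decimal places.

α = 0.56, β = 0.56

First σ² = 0.118336. Setting α = μn, β = (1−μ)n with n = α+β,
μ(1−μ)/(n+1) = 0.118336 ⇒ n+1 = 0.25/0.118336 = 2.1126 ⇒ n = 1.1126.
Hence α = 0.5×1.1126 = 0.56, β = 0.5×1.1126 = 0.56.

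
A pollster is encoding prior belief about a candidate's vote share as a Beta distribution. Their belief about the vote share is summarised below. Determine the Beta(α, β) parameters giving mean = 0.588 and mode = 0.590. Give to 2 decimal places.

Let s = α+β. Mean gives α = μs = 0.588s; mode gives (α−1)/(s−2) = 0.590.
Substituting: 0.588s − 1 = 0.590(s−2) = 0.590s − 1.180, so -0.002s = -0.180 and s = 90.0000.
Then α = 0.588×90.0000 = 52.92 and β = s−α = 37.08.

α = 52.92, β = 37.08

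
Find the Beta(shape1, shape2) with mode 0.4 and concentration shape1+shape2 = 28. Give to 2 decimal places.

shape1 = 11.40, shape2 = 16.60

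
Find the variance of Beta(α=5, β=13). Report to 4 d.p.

0.0106

Var = αβ/[(α+β)²(α+β+1)] = (5×13)/(18²×19) = 65/6156 = 0.0106.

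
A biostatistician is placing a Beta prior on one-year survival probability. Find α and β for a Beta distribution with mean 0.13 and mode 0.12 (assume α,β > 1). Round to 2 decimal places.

α = 9.88, β = 66.12

Let s = α+β. Mean gives α = μs = 0.13s; mode gives (α−1)/(s−2) = 0.12.
Substituting: 0.13s − 1 = 0.12(s−2) = 0.12s − 0.24, so 0.01s = 0.76 and s = 76.0000.
Then α = 0.13×76.0000 = 9.88 and β = s−α = 66.12.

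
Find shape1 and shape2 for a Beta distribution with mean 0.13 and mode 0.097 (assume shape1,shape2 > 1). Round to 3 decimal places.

shape1 = 3.175, shape2 = 21.249

Let s = shape1+shape2. Mean gives shape1 = μs = 0.13s; mode gives (shape1−1)/(s−2) = 0.097.
Substituting: 0.13s − 1 = 0.097(s−2) = 0.097s − 0.194, so 0.033s = 0.806 and s = 24.4242.
Then shape1 = 0.13×24.4242 = 3.175 and shape2 = s−shape1 = 21.249.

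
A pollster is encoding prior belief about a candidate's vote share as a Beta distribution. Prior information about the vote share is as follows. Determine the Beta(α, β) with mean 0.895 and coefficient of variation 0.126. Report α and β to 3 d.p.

α = 5.719, β = 0.671

Var = (CV·μ)² = (0.126×0.895)² = 0.012717.
α+β = μ(1−μ)/Var − 1 = 0.093975/0.012717 − 1 = 6.3897.
Thus α = 0.895·6.3897 = 5.719 and β = 0.105·6.3897 = 0.671.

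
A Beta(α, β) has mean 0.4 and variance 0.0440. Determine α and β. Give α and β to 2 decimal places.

By moment matching, α+β = μ(1−μ)/σ² − 1 = (0.4·0.6)/0.0440 − 1 = 5.4545 − 1 = 4.4545.
Since α/(α+β) = μ, α = 0.4·4.4545 = 1.78 and β = 0.6·4.4545 = 2.67.

α = 1.78, β = 2.67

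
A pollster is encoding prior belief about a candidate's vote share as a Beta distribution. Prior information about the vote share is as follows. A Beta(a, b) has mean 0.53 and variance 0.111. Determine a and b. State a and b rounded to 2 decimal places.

a = 0.66, b = 0.58

By moment matching, a+b = μ(1−μ)/σ² − 1 = (0.53·0.47)/0.111 − 1 = 2.2441 − 1 = 1.2441.
Since a/(a+b) = μ, a = 0.53·1.2441 = 0.66 and b = 0.47·1.2441 = 0.58.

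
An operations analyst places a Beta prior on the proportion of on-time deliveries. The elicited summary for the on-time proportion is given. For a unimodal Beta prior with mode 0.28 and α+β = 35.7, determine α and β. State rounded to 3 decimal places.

Mode = (α−1)/(κ−2) with κ = α+β, so α−1 = 0.28·33.7 = 9.436.
α = 10.436; β = κ − α = 25.264.

α = 10.436, β = 25.264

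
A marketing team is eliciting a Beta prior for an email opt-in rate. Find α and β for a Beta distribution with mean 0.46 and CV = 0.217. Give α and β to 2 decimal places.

σ = CV·μ = 0.217×0.46 = 0.09982, so σ² = 0.009964.
s+1 = μ(1−μ)/σ² = 0.2484/0.009964 = 24.9297, so s = α+β = 23.9297.
α = μs = 11.01, β = (1−μ)s = 12.92.

α = 11.01, β = 12.92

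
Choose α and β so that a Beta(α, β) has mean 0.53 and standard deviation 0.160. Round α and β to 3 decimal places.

α = 4.627, β = 4.103

First σ² = 0.025600. Setting α = μn, β = (1−μ)n with n = α+β,
μ(1−μ)/(n+1) = 0.025600 ⇒ n+1 = 0.2491/0.025600 = 9.7305 ⇒ n = 8.7305.
Hence α = 0.53×8.7305 = 4.627, β = 0.47×8.7305 = 4.103.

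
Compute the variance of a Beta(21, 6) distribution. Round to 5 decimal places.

0.00617

μ = 21/27 = 0.777778; Var = μ(1−μ)/(α+β+1) = 0.1728395/28 = 0.00617.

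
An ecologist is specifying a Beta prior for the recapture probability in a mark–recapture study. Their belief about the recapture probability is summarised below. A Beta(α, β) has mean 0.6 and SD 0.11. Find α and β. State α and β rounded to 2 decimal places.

σ² = 0.11² = 0.0121.
With s = α+β, Var = μ(1−μ)/(s+1), so s+1 = (0.6×0.4)/0.0121 = 19.8347 and s = 18.8347.
α = μs = 11.30, β = (1−μ)s = 7.53.

α = 11.30, β = 7.53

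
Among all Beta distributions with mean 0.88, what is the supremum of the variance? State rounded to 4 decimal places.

Var = μ(1−μ)/(α+β+1), which approaches μ(1−μ) as α+β → 0.
So the supremum is μ(1−μ) = 0.88×0.12 = 0.1056.

0.1056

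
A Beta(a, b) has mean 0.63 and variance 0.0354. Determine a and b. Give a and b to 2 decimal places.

By moment matching, a+b = μ(1−μ)/σ² − 1 = (0.63·0.37)/0.0354 − 1 = 6.5847 − 1 = 5.5847.
Since a/(a+b) = μ, a = 0.63·5.5847 = 3.52 and b = 0.37·5.5847 = 2.07.

a = 3.52, b = 2.07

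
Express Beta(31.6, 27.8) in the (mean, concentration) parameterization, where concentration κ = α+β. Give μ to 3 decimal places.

μ = 0.532, κ = 59.4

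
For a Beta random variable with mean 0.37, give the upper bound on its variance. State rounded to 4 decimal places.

0.2331

For fixed mean μ the Beta variance is μ(1−μ)/(α+β+1), increasing as α+β decreases.
Its least upper bound (not attained) is μ(1−μ) = 0.37·0.63 = 0.2331.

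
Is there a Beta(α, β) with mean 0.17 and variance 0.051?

A Beta with mean μ has variance μ(1−μ)/(α+β+1) < μ(1−μ).
Here μ(1−μ) = 0.17×0.83 = 0.1411, and 0.051 < 0.1411.

Yes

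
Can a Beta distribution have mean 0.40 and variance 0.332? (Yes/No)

For any Beta, Var(X) < E[X]·(1−E[X]).
Here μ(1−μ) = 0.40×0.60 = 0.2400, and 0.332 ≥ 0.2400.

No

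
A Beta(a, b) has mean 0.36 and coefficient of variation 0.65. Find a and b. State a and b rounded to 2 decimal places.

σ = CV·μ = 0.65×0.36 = 0.23400, so σ² = 0.054756.
s+1 = μ(1−μ)/σ² = 0.2304/0.054756 = 4.2078, so s = a+b = 3.2078.
a = μs = 1.15, b = (1−μ)s = 2.05.

a = 1.15, b = 2.05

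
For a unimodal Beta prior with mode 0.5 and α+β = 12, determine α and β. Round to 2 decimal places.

Mode = (α−1)/(κ−2) with κ = α+β, so α−1 = 0.5·10 = 5.00.
α = 6.00; β = κ − α = 6.00.

α = 6.00, β = 6.00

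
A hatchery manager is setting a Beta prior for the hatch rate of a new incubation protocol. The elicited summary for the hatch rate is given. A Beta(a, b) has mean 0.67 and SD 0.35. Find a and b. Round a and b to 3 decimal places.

a = 0.539, b = 0.266

First σ² = 0.1225. Setting a = μn, b = (1−μ)n with n = a+b,
μ(1−μ)/(n+1) = 0.1225 ⇒ n+1 = 0.2211/0.1225 = 1.8049 ⇒ n = 0.8049.
Hence a = 0.67×0.8049 = 0.539, b = 0.33×0.8049 = 0.266.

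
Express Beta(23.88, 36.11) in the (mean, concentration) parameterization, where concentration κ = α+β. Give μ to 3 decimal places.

κ = α+β = 23.88+36.11 = 59.99; μ = α/κ = 23.88/59.99 = 0.398.

μ = 0.398, κ = 59.99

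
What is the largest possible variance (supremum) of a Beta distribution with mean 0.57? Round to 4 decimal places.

0.2451

Var = μ(1−μ)/(α+β+1), which approaches μ(1−μ) as α+β → 0.
So the supremum is μ(1−μ) = 0.57×0.43 = 0.2451.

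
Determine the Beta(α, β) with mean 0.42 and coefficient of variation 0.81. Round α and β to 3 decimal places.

Var = (CV·μ)² = (0.81×0.42)² = 0.115736.
α+β = μ(1−μ)/Var − 1 = 0.2436/0.115736 − 1 = 1.1048.
Thus α = 0.42·1.1048 = 0.464 and β = 0.58·1.1048 = 0.641.

α = 0.464, β = 0.641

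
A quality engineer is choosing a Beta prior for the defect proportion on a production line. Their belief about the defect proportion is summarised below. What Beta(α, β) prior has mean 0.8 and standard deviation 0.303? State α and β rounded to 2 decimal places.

α = 0.59, β = 0.15

σ² = 0.303² = 0.091809.
With s = α+β, Var = μ(1−μ)/(s+1), so s+1 = (0.8×0.2)/0.091809 = 1.7427 and s = 0.7427.
α = μs = 0.59, β = (1−μ)s = 0.15.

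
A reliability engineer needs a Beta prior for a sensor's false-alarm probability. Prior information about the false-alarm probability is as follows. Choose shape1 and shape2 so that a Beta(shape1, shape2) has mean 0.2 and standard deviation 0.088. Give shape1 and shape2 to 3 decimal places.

shape1 = 3.932, shape2 = 15.729

σ² = 0.088² = 0.007744.
With s = shape1+shape2, Var = μ(1−μ)/(s+1), so s+1 = (0.2×0.8)/0.007744 = 20.6612 and s = 19.6612.
shape1 = μs = 3.932, shape2 = (1−μ)s = 15.729.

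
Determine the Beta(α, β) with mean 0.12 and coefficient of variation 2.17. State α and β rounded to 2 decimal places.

α = 0.07, β = 0.49

Var = (CV·μ)² = (2.17×0.12)² = 0.067808.
α+β = μ(1−μ)/Var − 1 = 0.1056/0.067808 − 1 = 0.5573.
Thus α = 0.12·0.5573 = 0.07 and β = 0.88·0.5573 = 0.49.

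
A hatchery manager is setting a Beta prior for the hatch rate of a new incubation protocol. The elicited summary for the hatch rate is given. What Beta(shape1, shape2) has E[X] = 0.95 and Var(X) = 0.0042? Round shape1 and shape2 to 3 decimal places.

By moment matching, shape1+shape2 = μ(1−μ)/σ² − 1 = (0.95·0.05)/0.0042 − 1 = 11.3095 − 1 = 10.3095.
Since shape1/(shape1+shape2) = μ, shape1 = 0.95·10.3095 = 9.794 and shape2 = 0.05·10.3095 = 0.515.

shape1 = 9.794, shape2 = 0.515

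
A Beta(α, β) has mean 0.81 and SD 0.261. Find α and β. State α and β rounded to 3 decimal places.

σ² = 0.261² = 0.068121.
With s = α+β, Var = μ(1−μ)/(s+1), so s+1 = (0.81×0.19)/0.068121 = 2.2592 and s = 1.2592.
α = μs = 1.020, β = (1−μ)s = 0.239.

α = 1.020, β = 0.239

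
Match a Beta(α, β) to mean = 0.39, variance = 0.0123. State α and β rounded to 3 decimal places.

α = 7.153, β = 11.188

Let s = α+β. The Beta variance is μ(1−μ)/(s+1).
So s+1 = μ(1−μ)/σ² = (0.39×0.61)/0.0123 = 0.2379/0.0123 = 19.3415, giving s = 18.3415.
Then α = μs = 0.39×18.3415 = 7.153 and β = (1−μ)s = 0.61×18.3415 = 11.188.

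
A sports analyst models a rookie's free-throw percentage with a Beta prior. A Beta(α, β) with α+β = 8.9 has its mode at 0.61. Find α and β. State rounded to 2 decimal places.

α = 5.21, β = 3.69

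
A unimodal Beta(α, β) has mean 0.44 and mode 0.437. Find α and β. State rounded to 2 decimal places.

α = 18.48, β = 23.52

Let s = α+β. Mean gives α = μs = 0.44s; mode gives (α−1)/(s−2) = 0.437.
Substituting: 0.44s − 1 = 0.437(s−2) = 0.437s − 0.874, so 0.003s = 0.126 and s = 42.0000.
Then α = 0.44×42.0000 = 18.48 and β = s−α = 23.52.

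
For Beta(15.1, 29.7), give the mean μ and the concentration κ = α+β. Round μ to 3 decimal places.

κ = α+β = 15.1+29.7 = 44.8; μ = α/κ = 15.1/44.8 = 0.337.

μ = 0.337, κ = 44.8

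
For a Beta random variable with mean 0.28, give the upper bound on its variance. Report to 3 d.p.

0.202

For fixed mean μ the Beta variance is μ(1−μ)/(α+β+1), increasing as α+β decreases.
Its least upper bound (not attained) is μ(1−μ) = 0.28·0.72 = 0.202.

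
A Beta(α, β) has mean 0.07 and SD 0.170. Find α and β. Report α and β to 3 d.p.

First σ² = 0.028900. Setting α = μn, β = (1−μ)n with n = α+β,
μ(1−μ)/(n+1) = 0.028900 ⇒ n+1 = 0.0651/0.028900 = 2.2526 ⇒ n = 1.2526.
Hence α = 0.07×1.2526 = 0.088, β = 0.93×1.2526 = 1.165.

α = 0.088, β = 1.165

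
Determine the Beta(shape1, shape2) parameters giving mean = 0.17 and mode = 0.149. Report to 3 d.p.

With s = shape1+shape2: μ = shape1/s and mode = (shape1−1)/(s−2). Eliminating shape1 = μs,
μs − 1 = m(s−2) ⇒ s(μ−m) = 1−2m ⇒ s = 0.702/0.021 = 33.4286.
So shape1 = μs = 5.683, shape2 = (1−μ)s = 27.746.

shape1 = 5.683, shape2 = 27.746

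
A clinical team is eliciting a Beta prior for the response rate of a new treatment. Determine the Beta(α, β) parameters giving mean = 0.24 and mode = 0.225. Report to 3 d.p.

α = 8.800, β = 27.867

With s = α+β: μ = α/s and mode = (α−1)/(s−2). Eliminating α = μs,
μs − 1 = m(s−2) ⇒ s(μ−m) = 1−2m ⇒ s = 0.550/0.015 = 36.6667.
So α = μs = 8.800, β = (1−μ)s = 27.867.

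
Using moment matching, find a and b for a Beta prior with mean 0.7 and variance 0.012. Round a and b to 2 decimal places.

a = 11.55, b = 4.95

By moment matching, a+b = μ(1−μ)/σ² − 1 = (0.7·0.3)/0.012 − 1 = 17.5000 − 1 = 16.5000.
Since a/(a+b) = μ, a = 0.7·16.5000 = 11.55 and b = 0.3·16.5000 = 4.95.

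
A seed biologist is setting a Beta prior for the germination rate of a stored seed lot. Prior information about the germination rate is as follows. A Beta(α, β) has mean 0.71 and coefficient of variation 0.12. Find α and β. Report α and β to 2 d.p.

α = 19.43, β = 7.94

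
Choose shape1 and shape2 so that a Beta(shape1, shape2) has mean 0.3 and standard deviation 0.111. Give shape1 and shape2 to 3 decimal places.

shape1 = 4.813, shape2 = 11.231

Variance = 0.111² = 0.012321. The moment-matching identity shape1+shape2 = μ(1−μ)/Var − 1 gives
shape1+shape2 = 0.21/0.012321 − 1 = 16.0441, so shape1 = μ·16.0441 = 4.813 and shape2 = (1−μ)·16.0441 = 11.231.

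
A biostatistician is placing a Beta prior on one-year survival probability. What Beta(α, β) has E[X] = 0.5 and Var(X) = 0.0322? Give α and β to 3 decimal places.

By moment matching, α+β = μ(1−μ)/σ² − 1 = (0.5·0.5)/0.0322 − 1 = 7.7640 − 1 = 6.7640.
Since α/(α+β) = μ, α = 0.5·6.7640 = 3.382 and β = 0.5·6.7640 = 3.382.

α = 3.382, β = 3.382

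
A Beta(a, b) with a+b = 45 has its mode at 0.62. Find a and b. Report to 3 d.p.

Since the density peak of Beta(a,b) is at (a−1)/(a+b−2),
a = 1 + 0.62(45−2) = 27.660 and b = 45 − 27.660 = 17.340.

a = 27.660, b = 17.340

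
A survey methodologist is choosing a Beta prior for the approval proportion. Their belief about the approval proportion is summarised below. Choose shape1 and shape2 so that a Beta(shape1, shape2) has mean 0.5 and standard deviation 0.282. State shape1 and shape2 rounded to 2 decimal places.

shape1 = 1.07, shape2 = 1.07

Variance = 0.282² = 0.079524. The moment-matching identity shape1+shape2 = μ(1−μ)/Var − 1 gives
shape1+shape2 = 0.25/0.079524 − 1 = 2.1437, so shape1 = μ·2.1437 = 1.07 and shape2 = (1−μ)·2.1437 = 1.07.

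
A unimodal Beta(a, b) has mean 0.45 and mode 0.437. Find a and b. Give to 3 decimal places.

a = 4.362, b = 5.331

With s = a+b: μ = a/s and mode = (a−1)/(s−2). Eliminating a = μs,
μs − 1 = m(s−2) ⇒ s(μ−m) = 1−2m ⇒ s = 0.126/0.013 = 9.6923.
So a = μs = 4.362, b = (1−μ)s = 5.331.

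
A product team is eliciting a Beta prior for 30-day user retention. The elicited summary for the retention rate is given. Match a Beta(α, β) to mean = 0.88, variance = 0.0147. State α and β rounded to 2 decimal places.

Write ν = α+β; then α = μν and Var = μ(1−μ)/(ν+1).
ν = μ(1−μ)/Var − 1 = 0.1056/0.0147 − 1 = 6.1837.
α = 0.88·6.1837 = 5.44, β = 0.12·6.1837 = 0.74.

α = 5.44, β = 0.74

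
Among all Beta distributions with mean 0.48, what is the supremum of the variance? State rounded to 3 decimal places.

Var = μ(1−μ)/(α+β+1), which approaches μ(1−μ) as α+β → 0.
So the supremum is μ(1−μ) = 0.48×0.52 = 0.250.

0.250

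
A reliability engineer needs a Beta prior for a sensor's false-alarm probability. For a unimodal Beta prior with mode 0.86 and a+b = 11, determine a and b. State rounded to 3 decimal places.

Since the density peak of Beta(a,b) is at (a−1)/(a+b−2),
a = 1 + 0.86(11−2) = 8.740 and b = 11 − 8.740 = 2.260.

a = 8.740, b = 2.260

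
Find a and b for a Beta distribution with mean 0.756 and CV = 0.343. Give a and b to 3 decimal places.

σ = CV·μ = 0.343×0.756 = 0.25931, so σ² = 0.067241.
s+1 = μ(1−μ)/σ² = 0.184464/0.067241 = 2.7433, so s = a+b = 1.7433.
a = μs = 1.318, b = (1−μ)s = 0.425.

a = 1.318, b = 0.425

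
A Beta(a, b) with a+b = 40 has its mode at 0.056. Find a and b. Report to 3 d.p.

a = 3.128, b = 36.872

Mode = (a−1)/(κ−2) with κ = a+b, so a−1 = 0.056·38 = 2.128.
a = 3.128; b = κ − a = 36.872.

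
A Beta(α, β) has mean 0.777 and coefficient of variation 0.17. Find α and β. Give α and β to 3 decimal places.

Var = (CV·μ)² = (0.17×0.777)² = 0.017448.
α+β = μ(1−μ)/Var − 1 = 0.173271/0.017448 − 1 = 8.9308.
Thus α = 0.777·8.9308 = 6.939 and β = 0.223·8.9308 = 1.992.

α = 6.939, β = 1.992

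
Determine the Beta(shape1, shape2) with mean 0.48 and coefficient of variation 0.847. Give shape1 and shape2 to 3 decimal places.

Var = (CV·μ)² = (0.847×0.48)² = 0.165291.
shape1+shape2 = μ(1−μ)/Var − 1 = 0.2496/0.165291 − 1 = 0.5101.
Thus shape1 = 0.48·0.5101 = 0.245 and shape2 = 0.52·0.5101 = 0.265.

shape1 = 0.245, shape2 = 0.265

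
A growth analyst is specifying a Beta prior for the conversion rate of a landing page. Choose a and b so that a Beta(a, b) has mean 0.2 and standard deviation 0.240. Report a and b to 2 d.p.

a = 0.36, b = 1.42

Variance = 0.240² = 0.057600. The moment-matching identity a+b = μ(1−μ)/Var − 1 gives
a+b = 0.16/0.057600 − 1 = 1.7778, so a = μ·1.7778 = 0.36 and b = (1−μ)·1.7778 = 1.42.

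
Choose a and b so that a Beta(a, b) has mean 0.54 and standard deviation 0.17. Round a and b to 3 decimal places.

First σ² = 0.0289. Setting a = μn, b = (1−μ)n with n = a+b,
μ(1−μ)/(n+1) = 0.0289 ⇒ n+1 = 0.2484/0.0289 = 8.5952 ⇒ n = 7.5952.
Hence a = 0.54×7.5952 = 4.101, b = 0.46×7.5952 = 3.494.

a = 4.101, b = 3.494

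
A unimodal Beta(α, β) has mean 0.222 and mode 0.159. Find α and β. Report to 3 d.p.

α = 2.403, β = 8.422

Let s = α+β. Mean gives α = μs = 0.222s; mode gives (α−1)/(s−2) = 0.159.
Substituting: 0.222s − 1 = 0.159(s−2) = 0.159s − 0.318, so 0.063s = 0.682 and s = 10.8254.
Then α = 0.222×10.8254 = 2.403 and β = s−α = 8.422.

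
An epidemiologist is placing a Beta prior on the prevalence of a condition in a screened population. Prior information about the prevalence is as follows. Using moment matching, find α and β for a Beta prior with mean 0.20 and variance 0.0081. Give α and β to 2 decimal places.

α = 3.75, β = 15.00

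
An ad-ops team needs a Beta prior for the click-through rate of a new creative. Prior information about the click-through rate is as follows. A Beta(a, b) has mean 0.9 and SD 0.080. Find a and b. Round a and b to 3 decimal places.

a = 11.756, b = 1.306

Variance = 0.080² = 0.006400. The moment-matching identity a+b = μ(1−μ)/Var − 1 gives
a+b = 0.09/0.006400 − 1 = 13.0625, so a = μ·13.0625 = 11.756 and b = (1−μ)·13.0625 = 1.306.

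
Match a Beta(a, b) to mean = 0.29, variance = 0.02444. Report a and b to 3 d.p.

a = 2.153, b = 5.272

By moment matching, a+b = μ(1−μ)/σ² − 1 = (0.29·0.71)/0.02444 − 1 = 8.4247 − 1 = 7.4247.
Since a/(a+b) = μ, a = 0.29·7.4247 = 2.153 and b = 0.71·7.4247 = 5.272.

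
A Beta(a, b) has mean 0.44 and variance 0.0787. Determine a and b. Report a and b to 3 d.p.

a = 0.938, b = 1.193

Write ν = a+b; then a = μν and Var = μ(1−μ)/(ν+1).
ν = μ(1−μ)/Var − 1 = 0.2464/0.0787 − 1 = 2.1309.
a = 0.44·2.1309 = 0.938, b = 0.56·2.1309 = 1.193.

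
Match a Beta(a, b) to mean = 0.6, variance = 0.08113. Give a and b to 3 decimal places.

Let s = a+b. The Beta variance is μ(1−μ)/(s+1).
So s+1 = μ(1−μ)/σ² = (0.6×0.4)/0.08113 = 0.24/0.08113 = 2.9582, giving s = 1.9582.
Then a = μs = 0.6×1.9582 = 1.175 and b = (1−μ)s = 0.4×1.9582 = 0.783.

a = 1.175, b = 0.783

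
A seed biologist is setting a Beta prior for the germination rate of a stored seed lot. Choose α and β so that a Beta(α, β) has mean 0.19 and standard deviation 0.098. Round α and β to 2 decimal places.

α = 2.85, β = 12.17

σ² = 0.098² = 0.009604.
With s = α+β, Var = μ(1−μ)/(s+1), so s+1 = (0.19×0.81)/0.009604 = 16.0246 and s = 15.0246.
α = μs = 2.85, β = (1−μ)s = 12.17.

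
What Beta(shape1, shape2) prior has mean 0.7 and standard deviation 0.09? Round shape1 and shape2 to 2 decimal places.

shape1 = 17.45, shape2 = 7.48

Variance = 0.09² = 0.0081. The moment-matching identity shape1+shape2 = μ(1−μ)/Var − 1 gives
shape1+shape2 = 0.21/0.0081 − 1 = 24.9259, so shape1 = μ·24.9259 = 17.45 and shape2 = (1−μ)·24.9259 = 7.48.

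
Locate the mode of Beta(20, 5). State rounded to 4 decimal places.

0.8261

The density x^(α−1)(1−x)^(β−1) is maximised at (α−1)/(α+β−2) = 19/23 = 0.8261.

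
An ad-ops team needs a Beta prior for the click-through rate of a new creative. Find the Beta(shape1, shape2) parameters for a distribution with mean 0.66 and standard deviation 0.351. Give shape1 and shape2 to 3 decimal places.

shape1 = 0.542, shape2 = 0.279

Variance = 0.351² = 0.123201. The moment-matching identity shape1+shape2 = μ(1−μ)/Var − 1 gives
shape1+shape2 = 0.2244/0.123201 − 1 = 0.8214, so shape1 = μ·0.8214 = 0.542 and shape2 = (1−μ)·0.8214 = 0.279.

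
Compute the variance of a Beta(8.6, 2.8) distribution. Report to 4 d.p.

0.0149

μ = 8.6/11.4 = 0.754386; Var = μ(1−μ)/(α+β+1) = 0.1852878/12.4 = 0.0149.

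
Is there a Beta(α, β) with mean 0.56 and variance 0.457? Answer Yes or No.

No

The Beta variance bound is σ² < μ(1−μ).
Here μ(1−μ) = 0.56×0.44 = 0.2464, and 0.457 ≥ 0.2464.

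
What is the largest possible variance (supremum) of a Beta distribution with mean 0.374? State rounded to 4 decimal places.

Var = μ(1−μ)/(α+β+1), which approaches μ(1−μ) as α+β → 0.
So the supremum is μ(1−μ) = 0.374×0.626 = 0.2341.

0.2341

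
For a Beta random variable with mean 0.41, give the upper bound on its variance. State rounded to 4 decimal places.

0.2419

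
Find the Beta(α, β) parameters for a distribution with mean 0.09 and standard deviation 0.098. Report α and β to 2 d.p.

First σ² = 0.009604. Setting α = μn, β = (1−μ)n with n = α+β,
μ(1−μ)/(n+1) = 0.009604 ⇒ n+1 = 0.0819/0.009604 = 8.5277 ⇒ n = 7.5277.
Hence α = 0.09×7.5277 = 0.68, β = 0.91×7.5277 = 6.85.

α = 0.68, β = 6.85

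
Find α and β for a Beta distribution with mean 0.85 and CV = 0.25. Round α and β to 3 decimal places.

Var = (CV·μ)² = (0.25×0.85)² = 0.045156.
α+β = μ(1−μ)/Var − 1 = 0.1275/0.045156 − 1 = 1.8235.
Thus α = 0.85·1.8235 = 1.550 and β = 0.15·1.8235 = 0.274.

α = 1.550, β = 0.274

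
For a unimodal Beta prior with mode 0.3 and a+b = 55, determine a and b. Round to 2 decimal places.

a = 16.90, b = 38.10

For a,b>1 the mode is (a−1)/(a+b−2), so a = mode·(κ−2)+1 = 0.3×53+1 = 16.90.
And b = (1−mode)·(κ−2)+1 = 0.7×53+1 = 38.10.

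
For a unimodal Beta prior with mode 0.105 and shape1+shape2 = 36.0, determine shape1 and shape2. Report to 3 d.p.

shape1 = 4.570, shape2 = 31.430

For shape1,shape2>1 the mode is (shape1−1)/(shape1+shape2−2), so shape1 = mode·(κ−2)+1 = 0.105×34.0+1 = 4.570.
And shape2 = (1−mode)·(κ−2)+1 = 0.895×34.0+1 = 31.430.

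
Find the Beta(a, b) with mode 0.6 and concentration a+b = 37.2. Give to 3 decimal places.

Since the density peak of Beta(a,b) is at (a−1)/(a+b−2),
a = 1 + 0.6(37.2−2) = 22.120 and b = 37.2 − 22.120 = 15.080.

a = 22.120, b = 15.080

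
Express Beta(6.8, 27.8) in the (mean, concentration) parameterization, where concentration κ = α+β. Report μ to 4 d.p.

μ = 0.1965, κ = 34.6

κ = α+β = 6.8+27.8 = 34.6; μ = α/κ = 6.8/34.6 = 0.1965.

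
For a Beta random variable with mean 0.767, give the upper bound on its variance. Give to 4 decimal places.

For fixed mean μ the Beta variance is μ(1−μ)/(α+β+1), increasing as α+β decreases.
Its least upper bound (not attained) is μ(1−μ) = 0.767·0.233 = 0.1787.

0.1787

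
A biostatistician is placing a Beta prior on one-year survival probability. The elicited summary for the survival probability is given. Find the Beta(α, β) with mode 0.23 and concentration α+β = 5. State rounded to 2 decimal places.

α = 1.69, β = 3.31

For α,β>1 the mode is (α−1)/(α+β−2), so α = mode·(κ−2)+1 = 0.23×3+1 = 1.69.
And β = (1−mode)·(κ−2)+1 = 0.77×3+1 = 3.31.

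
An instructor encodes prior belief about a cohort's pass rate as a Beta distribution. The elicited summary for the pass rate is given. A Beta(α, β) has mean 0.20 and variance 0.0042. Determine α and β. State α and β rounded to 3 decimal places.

By moment matching, α+β = μ(1−μ)/σ² − 1 = (0.20·0.80)/0.0042 − 1 = 38.0952 − 1 = 37.0952.
Since α/(α+β) = μ, α = 0.20·37.0952 = 7.419 and β = 0.80·37.0952 = 29.676.

α = 7.419, β = 29.676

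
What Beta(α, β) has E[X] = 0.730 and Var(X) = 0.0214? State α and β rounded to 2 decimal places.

α = 5.99, β = 2.22

Let s = α+β. The Beta variance is μ(1−μ)/(s+1).
So s+1 = μ(1−μ)/σ² = (0.730×0.270)/0.0214 = 0.197100/0.0214 = 9.2103, giving s = 8.2103.
Then α = μs = 0.730×8.2103 = 5.99 and β = (1−μ)s = 0.270×8.2103 = 2.22.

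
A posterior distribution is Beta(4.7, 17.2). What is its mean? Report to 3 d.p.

0.215

The Beta mean is α/(α+β) = 4.7/(4.7+17.2) = 0.215.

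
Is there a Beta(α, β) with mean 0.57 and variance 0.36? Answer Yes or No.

No

A Beta with mean μ has variance μ(1−μ)/(α+β+1) < μ(1−μ).
Here μ(1−μ) = 0.57×0.43 = 0.2451, and 0.36 ≥ 0.2451.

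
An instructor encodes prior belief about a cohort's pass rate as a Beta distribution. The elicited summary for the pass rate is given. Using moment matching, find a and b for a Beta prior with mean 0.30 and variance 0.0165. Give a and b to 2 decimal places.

a = 3.52, b = 8.21

By moment matching, a+b = μ(1−μ)/σ² − 1 = (0.30·0.70)/0.0165 − 1 = 12.7273 − 1 = 11.7273.
Since a/(a+b) = μ, a = 0.30·11.7273 = 3.52 and b = 0.70·11.7273 = 8.21.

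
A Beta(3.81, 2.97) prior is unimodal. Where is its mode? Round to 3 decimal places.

The density x^(α−1)(1−x)^(β−1) is maximised at (α−1)/(α+β−2) = 2.81/4.78 = 0.588.

0.588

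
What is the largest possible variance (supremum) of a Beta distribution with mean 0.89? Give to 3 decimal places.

0.098

For fixed mean μ the Beta variance is μ(1−μ)/(α+β+1), increasing as α+β decreases.
Its least upper bound (not attained) is μ(1−μ) = 0.89·0.11 = 0.098.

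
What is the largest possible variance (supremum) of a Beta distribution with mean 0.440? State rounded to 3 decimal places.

For fixed mean μ the Beta variance is μ(1−μ)/(α+β+1), increasing as α+β decreases.
Its least upper bound (not attained) is μ(1−μ) = 0.440·0.560 = 0.246.

0.246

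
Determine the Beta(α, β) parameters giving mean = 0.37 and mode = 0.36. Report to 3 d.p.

α = 10.360, β = 17.640

With s = α+β: μ = α/s and mode = (α−1)/(s−2). Eliminating α = μs,
μs − 1 = m(s−2) ⇒ s(μ−m) = 1−2m ⇒ s = 0.28/0.01 = 28.0000.
So α = μs = 10.360, β = (1−μ)s = 17.640.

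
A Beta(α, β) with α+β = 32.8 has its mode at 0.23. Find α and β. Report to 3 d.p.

α = 8.084, β = 24.716

Since the density peak of Beta(α,β) is at (α−1)/(α+β−2),
α = 1 + 0.23(32.8−2) = 8.084 and β = 32.8 − 8.084 = 24.716.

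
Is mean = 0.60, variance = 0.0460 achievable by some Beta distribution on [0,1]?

The Beta variance bound is σ² < μ(1−μ).
Here μ(1−μ) = 0.60×0.40 = 0.2400, and 0.0460 < 0.2400.

Yes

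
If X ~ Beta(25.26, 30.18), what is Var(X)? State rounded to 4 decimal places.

μ = 25.26/55.44 = 0.455628; Var = μ(1−μ)/(α+β+1) = 0.2480311/56.44 = 0.0044.

0.0044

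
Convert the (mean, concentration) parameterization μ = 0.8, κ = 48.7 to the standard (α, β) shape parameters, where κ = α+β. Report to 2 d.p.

α = 38.96, β = 9.74

Split κ in proportion μ : (1−μ): α = 0.8·48.7 = 38.96, β = 48.7 − 38.96 = 9.74.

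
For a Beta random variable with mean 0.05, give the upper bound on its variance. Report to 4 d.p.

Var = μ(1−μ)/(α+β+1), which approaches μ(1−μ) as α+β → 0.
So the supremum is μ(1−μ) = 0.05×0.95 = 0.0475.

0.0475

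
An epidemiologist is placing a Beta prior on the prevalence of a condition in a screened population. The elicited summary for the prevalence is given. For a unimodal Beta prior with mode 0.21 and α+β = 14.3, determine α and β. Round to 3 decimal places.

α = 3.583, β = 10.717

Mode = (α−1)/(κ−2) with κ = α+β, so α−1 = 0.21·12.3 = 2.583.
α = 3.583; β = κ − α = 10.717.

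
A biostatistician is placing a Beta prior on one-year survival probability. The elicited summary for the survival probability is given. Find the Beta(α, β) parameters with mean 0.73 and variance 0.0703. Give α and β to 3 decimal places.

Let s = α+β. The Beta variance is μ(1−μ)/(s+1).
So s+1 = μ(1−μ)/σ² = (0.73×0.27)/0.0703 = 0.1971/0.0703 = 2.8037, giving s = 1.8037.
Then α = μs = 0.73×1.8037 = 1.317 and β = (1−μ)s = 0.27×1.8037 = 0.487.

α = 1.317, β = 0.487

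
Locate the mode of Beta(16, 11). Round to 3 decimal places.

0.600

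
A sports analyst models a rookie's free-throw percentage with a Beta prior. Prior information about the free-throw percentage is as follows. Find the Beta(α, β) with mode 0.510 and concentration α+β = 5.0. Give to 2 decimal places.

α = 2.53, β = 2.47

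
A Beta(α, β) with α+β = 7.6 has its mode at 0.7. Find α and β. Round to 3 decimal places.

Mode = (α−1)/(κ−2) with κ = α+β, so α−1 = 0.7·5.6 = 3.920.
α = 4.920; β = κ − α = 2.680.

α = 4.920, β = 2.680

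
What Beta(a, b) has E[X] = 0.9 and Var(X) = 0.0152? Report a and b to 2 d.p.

a = 4.43, b = 0.49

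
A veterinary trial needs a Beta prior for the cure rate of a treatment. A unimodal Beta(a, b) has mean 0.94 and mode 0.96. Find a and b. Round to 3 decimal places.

a = 43.240, b = 2.760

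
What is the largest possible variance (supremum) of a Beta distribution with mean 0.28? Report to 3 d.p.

0.202

Var = μ(1−μ)/(α+β+1), which approaches μ(1−μ) as α+β → 0.
So the supremum is μ(1−μ) = 0.28×0.72 = 0.202.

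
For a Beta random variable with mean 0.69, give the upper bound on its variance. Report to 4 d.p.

For fixed mean μ the Beta variance is μ(1−μ)/(α+β+1), increasing as α+β decreases.
Its least upper bound (not attained) is μ(1−μ) = 0.69·0.31 = 0.2139.

0.2139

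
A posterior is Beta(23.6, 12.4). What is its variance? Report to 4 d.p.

μ = 23.6/36.0 = 0.655556; Var = μ(1−μ)/(α+β+1) = 0.2258025/37.0 = 0.0061.

0.0061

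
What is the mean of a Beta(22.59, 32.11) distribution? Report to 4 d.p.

The Beta mean is α/(α+β) = 22.59/(22.59+32.11) = 0.4130.

0.4130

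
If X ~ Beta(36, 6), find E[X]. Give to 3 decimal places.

0.857

E[X] = α/(α+β) = 36/42 = 0.857.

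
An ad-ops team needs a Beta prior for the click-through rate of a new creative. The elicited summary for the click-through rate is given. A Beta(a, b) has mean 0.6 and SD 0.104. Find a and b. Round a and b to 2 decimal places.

Variance = 0.104² = 0.010816. The moment-matching identity a+b = μ(1−μ)/Var − 1 gives
a+b = 0.24/0.010816 − 1 = 21.1893, so a = μ·21.1893 = 12.71 and b = (1−μ)·21.1893 = 8.48.

a = 12.71, b = 8.48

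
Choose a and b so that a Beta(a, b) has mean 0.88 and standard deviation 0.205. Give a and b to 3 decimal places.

σ² = 0.205² = 0.042025.
With s = a+b, Var = μ(1−μ)/(s+1), so s+1 = (0.88×0.12)/0.042025 = 2.5128 and s = 1.5128.
a = μs = 1.331, b = (1−μ)s = 0.182.

a = 1.331, b = 0.182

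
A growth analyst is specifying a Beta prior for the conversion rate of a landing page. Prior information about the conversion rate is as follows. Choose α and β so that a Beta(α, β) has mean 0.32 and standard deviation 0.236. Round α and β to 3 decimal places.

α = 0.930, β = 1.977

Variance = 0.236² = 0.055696. The moment-matching identity α+β = μ(1−μ)/Var − 1 gives
α+β = 0.2176/0.055696 − 1 = 2.9069, so α = μ·2.9069 = 0.930 and β = (1−μ)·2.9069 = 1.977.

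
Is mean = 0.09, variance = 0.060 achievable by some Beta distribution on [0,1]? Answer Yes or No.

Yes

The Beta variance bound is σ² < μ(1−μ).
Here μ(1−μ) = 0.09×0.91 = 0.0819, and 0.060 < 0.0819.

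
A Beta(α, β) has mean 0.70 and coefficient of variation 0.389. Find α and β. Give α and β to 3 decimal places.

α = 1.283, β = 0.550

σ = CV·μ = 0.389×0.70 = 0.27230, so σ² = 0.074147.
s+1 = μ(1−μ)/σ² = 0.2100/0.074147 = 2.8322, so s = α+β = 1.8322.
α = μs = 1.283, β = (1−μ)s = 0.550.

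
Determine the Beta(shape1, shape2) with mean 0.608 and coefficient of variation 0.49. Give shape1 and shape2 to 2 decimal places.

shape1 = 1.02, shape2 = 0.66

σ = CV·μ = 0.49×0.608 = 0.29792, so σ² = 0.088756.
s+1 = μ(1−μ)/σ² = 0.238336/0.088756 = 2.6853, so s = shape1+shape2 = 1.6853.
shape1 = μs = 1.02, shape2 = (1−μ)s = 0.66.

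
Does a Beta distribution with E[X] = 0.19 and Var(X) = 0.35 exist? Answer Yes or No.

No

For any Beta, Var(X) < E[X]·(1−E[X]).
Here μ(1−μ) = 0.19×0.81 = 0.1539, and 0.35 ≥ 0.1539.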